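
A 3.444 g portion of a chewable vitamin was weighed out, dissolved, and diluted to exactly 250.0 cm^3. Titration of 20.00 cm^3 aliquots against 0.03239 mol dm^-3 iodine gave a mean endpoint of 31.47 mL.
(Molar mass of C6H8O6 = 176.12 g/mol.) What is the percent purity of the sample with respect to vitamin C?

65.16 %

C6H8O6 + I2 → C6H6O6 + 2 HI
n(I2) per titration = 0.03147 × 0.03239 = 1.019 × 10^-3 mol
n(C6H8O6) in each aliquot = 1.019 × 10^-3 mol (1:1 ratio)
n(C6H8O6) in the whole flask = 1.019 × 10^-3 × 250.0/20.00 = 0.01274 mol
mass of C6H8O6 = 0.01274 × 176.12 = 2.244 g
% C6H8O6 = 2.244 / 3.444 × 100 = 65.16 %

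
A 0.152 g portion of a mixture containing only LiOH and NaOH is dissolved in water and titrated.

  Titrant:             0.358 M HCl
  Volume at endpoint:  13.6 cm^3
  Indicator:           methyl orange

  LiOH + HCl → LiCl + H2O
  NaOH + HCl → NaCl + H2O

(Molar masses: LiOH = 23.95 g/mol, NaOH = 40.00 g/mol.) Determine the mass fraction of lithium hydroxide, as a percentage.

42.0 %

n(HCl) = 0.0136 × 0.358 = 4.87 × 10^-3 mol
Let x = n(LiOH), y = n(NaOH).
Titrant: 1x + 1y = 4.87 × 10^-3;  mass: 23.95x + 40.00y = 0.152
Solving, x = 2.66 × 10^-3 mol, y = 2.21 × 10^-3 mol
mass of LiOH = 2.66 × 10^-3 × 23.95 = 0.0638 g
% LiOH = 0.0638 / 0.152 × 100 = 42.0 %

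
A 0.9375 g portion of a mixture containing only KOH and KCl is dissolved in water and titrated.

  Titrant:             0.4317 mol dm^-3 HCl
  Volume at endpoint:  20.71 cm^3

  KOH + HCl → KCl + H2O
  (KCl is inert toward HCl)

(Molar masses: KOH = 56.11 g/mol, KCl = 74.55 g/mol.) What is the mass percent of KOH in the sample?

53.51 %

n(HCl) = 0.02071 × 0.4317 = 8.941 × 10^-3 mol
Let x = n(KOH), y = n(KCl).
Titrant: 1x = 8.941 × 10^-3;  mass: 56.11x + 74.55y = 0.9375
Solving, x = 8.941 × 10^-3 mol, y = 5.846 × 10^-3 mol
mass of KOH = 8.941 × 10^-3 × 56.11 = 0.5017 g
% KOH = 0.5017 / 0.9375 × 100 = 53.51 %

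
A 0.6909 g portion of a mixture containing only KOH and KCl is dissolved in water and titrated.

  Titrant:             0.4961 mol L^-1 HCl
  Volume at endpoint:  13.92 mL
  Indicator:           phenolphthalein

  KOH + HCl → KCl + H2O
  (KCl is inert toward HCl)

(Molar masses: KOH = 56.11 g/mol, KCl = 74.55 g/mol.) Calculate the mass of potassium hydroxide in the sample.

n(HCl) = 0.01392 × 0.4961 = 6.906 × 10^-3 mol
Let x = n(KOH), y = n(KCl).
Titrant: 1x = 6.906 × 10^-3;  mass: 56.11x + 74.55y = 0.6909
Solving, x = 6.906 × 10^-3 mol, y = 4.070 × 10^-3 mol
mass of KOH = 6.906 × 10^-3 × 56.11 = 0.3875 g

0.3875 g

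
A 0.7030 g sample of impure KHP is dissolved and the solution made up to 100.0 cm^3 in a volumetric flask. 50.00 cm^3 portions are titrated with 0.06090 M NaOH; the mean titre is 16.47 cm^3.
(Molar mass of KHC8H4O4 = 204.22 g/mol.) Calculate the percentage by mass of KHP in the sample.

58.28 %

KHC8H4O4 + NaOH → KNaC8H4O4 + H2O
n(NaOH) per titration = 0.01647 × 0.06090 = 1.003 × 10^-3 mol
n(KHC8H4O4) in each aliquot = 1.003 × 10^-3 mol (1:1 ratio)
n(KHC8H4O4) in the whole flask = 1.003 × 10^-3 × 100.0/50.00 = 2.006 × 10^-3 mol
mass of KHC8H4O4 = 2.006 × 10^-3 × 204.22 = 0.4097 g
% KHC8H4O4 = 0.4097 / 0.7030 × 100 = 58.28 %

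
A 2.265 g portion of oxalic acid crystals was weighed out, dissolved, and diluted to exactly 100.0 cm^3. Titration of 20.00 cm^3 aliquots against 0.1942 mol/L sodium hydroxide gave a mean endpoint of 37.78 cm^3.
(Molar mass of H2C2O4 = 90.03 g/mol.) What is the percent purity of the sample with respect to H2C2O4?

H2C2O4 + 2 NaOH → Na2C2O4 + 2 H2O
n(NaOH) per titration = 0.03778 × 0.1942 = 7.337 × 10^-3 mol
From the 1:2 ratio, n(H2C2O4) in each aliquot = 1/2 × 7.337 × 10^-3 = 3.668 × 10^-3 mol
n(H2C2O4) in the whole flask = 3.668 × 10^-3 × 100.0/20.00 = 0.01834 mol
mass of H2C2O4 = 0.01834 × 90.03 = 1.651 g
% H2C2O4 = 1.651 / 2.265 × 100 = 72.91 %

72.91 %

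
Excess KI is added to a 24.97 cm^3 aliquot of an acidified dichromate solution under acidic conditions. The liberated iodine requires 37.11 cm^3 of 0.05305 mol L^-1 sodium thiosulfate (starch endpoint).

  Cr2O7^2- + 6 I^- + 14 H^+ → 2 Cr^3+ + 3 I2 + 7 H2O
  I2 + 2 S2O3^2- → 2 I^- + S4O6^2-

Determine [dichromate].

0.01314 mol/L

n(S2O3^2-) = 0.03711 × 0.05305 = 1.969 × 10^-3 mol
n(I2) = n(S2O3^2-)/2 = 9.843 × 10^-4 mol
From the 1:3 ratio, n(Cr2O7^2-) in the aliquot = 1/3 × 9.843 × 10^-4 = 3.281 × 10^-4 mol
[Cr2O7^2-] = 3.281 × 10^-4 / 0.02497 = 0.01314 mol/L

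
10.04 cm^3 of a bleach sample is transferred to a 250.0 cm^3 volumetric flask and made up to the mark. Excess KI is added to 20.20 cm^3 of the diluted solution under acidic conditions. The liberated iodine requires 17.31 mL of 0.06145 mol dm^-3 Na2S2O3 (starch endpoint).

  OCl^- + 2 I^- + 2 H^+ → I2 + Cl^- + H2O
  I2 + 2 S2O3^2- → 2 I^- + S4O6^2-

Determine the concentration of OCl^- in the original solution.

n(S2O3^2-) = 0.01731 × 0.06145 = 1.064 × 10^-3 mol
n(I2) = n(S2O3^2-)/2 = 5.318 × 10^-4 mol
n(OCl^-) in the aliquot = 5.318 × 10^-4 mol (1:1 ratio)
[OCl^-]_dilute = 5.318 × 10^-4 / 0.02020 = 0.02633 mol/L
[OCl^-]_original = 0.02633 × 250.0/10.04 = 0.6556 mol/L

0.6556 mol/L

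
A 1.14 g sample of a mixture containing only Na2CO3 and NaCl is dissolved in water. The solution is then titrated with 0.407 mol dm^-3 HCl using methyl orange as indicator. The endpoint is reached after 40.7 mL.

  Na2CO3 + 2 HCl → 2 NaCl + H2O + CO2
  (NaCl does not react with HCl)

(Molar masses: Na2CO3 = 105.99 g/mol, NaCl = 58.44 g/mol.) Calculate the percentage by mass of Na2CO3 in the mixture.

77.0 %

n(HCl) = 0.0407 × 0.407 = 0.0166 mol
Let x = n(Na2CO3), y = n(NaCl).
Titrant: 2x = 0.0166;  mass: 105.99x + 58.44y = 1.14
Solving, x = 8.28 × 10^-3 mol, y = 4.49 × 10^-3 mol
mass of Na2CO3 = 8.28 × 10^-3 × 105.99 = 0.878 g
% Na2CO3 = 0.878 / 1.14 × 100 = 77.0 %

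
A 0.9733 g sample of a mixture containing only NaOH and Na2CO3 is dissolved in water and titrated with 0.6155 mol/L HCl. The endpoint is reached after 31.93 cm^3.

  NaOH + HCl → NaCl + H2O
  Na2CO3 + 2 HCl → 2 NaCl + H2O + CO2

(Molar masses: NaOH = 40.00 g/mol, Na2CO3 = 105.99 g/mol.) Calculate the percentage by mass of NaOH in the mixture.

21.57 %

n(HCl) = 0.03193 × 0.6155 = 0.01965 mol
Let x = n(NaOH), y = n(Na2CO3).
Titrant: 1x + 2y = 0.01965;  mass: 40.00x + 105.99y = 0.9733
Solving, x = 5.249 × 10^-3 mol, y = 7.202 × 10^-3 mol
mass of NaOH = 5.249 × 10^-3 × 40.00 = 0.2099 g
% NaOH = 0.2099 / 0.9733 × 100 = 21.57 %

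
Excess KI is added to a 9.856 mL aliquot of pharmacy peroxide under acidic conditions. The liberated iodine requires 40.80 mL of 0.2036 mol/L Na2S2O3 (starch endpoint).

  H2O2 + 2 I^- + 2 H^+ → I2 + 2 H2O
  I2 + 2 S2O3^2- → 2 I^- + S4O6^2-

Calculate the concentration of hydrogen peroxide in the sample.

n(S2O3^2-) = 0.04080 × 0.2036 = 8.307 × 10^-3 mol
n(I2) = n(S2O3^2-)/2 = 4.153 × 10^-3 mol
n(H2O2) in the aliquot = 4.153 × 10^-3 mol (1:1 ratio)
[H2O2] = 4.153 × 10^-3 / 0.009856 = 0.4214 mol/L

0.4214 mol/L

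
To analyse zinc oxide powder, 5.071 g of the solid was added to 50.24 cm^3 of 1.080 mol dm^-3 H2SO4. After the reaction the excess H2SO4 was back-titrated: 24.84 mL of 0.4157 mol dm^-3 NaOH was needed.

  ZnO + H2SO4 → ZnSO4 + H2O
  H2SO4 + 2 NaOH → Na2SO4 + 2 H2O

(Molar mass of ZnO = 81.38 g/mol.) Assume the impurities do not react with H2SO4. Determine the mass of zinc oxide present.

3.995 g

n(H2SO4) added = 0.05024 × 1.080 = 0.05426 mol
n(NaOH) used in back-titration = 0.02484 × 0.4157 = 0.01033 mol
From the 1:2 ratio, n(H2SO4) left over = 1/2 × 0.01033 = 5.163 × 10^-3 mol
n(H2SO4) consumed by analyte = 0.05426 − 5.163 × 10^-3 = 0.04910 mol
n(ZnO) = 0.04910 mol (1:1 ratio)
mass of ZnO = 0.04910 × 81.38 = 3.995 g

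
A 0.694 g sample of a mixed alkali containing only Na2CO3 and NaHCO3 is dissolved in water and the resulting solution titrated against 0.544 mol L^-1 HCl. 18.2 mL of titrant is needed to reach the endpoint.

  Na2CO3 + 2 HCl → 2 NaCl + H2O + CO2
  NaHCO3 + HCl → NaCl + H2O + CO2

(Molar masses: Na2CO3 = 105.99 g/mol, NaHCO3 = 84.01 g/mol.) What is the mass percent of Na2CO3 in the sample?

33.9 %

n(HCl) = 0.0182 × 0.544 = 9.90 × 10^-3 mol
Let x = n(Na2CO3), y = n(NaHCO3).
Titrant: 2x + 1y = 9.90 × 10^-3;  mass: 105.99x + 84.01y = 0.694
Solving, x = 2.22 × 10^-3 mol, y = 5.46 × 10^-3 mol
mass of Na2CO3 = 2.22 × 10^-3 × 105.99 = 0.235 g
% Na2CO3 = 0.235 / 0.694 × 100 = 33.9 %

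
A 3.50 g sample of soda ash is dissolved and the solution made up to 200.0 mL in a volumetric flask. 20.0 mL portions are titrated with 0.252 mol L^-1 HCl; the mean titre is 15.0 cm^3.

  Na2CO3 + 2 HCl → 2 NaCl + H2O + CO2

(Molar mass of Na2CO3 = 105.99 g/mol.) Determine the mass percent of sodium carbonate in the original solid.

57.2 %

n(HCl) per titration = 0.0150 × 0.252 = 3.78 × 10^-3 mol
From the 1:2 ratio, n(Na2CO3) in each aliquot = 1/2 × 3.78 × 10^-3 = 1.89 × 10^-3 mol
n(Na2CO3) in the whole flask = 1.89 × 10^-3 × 200.0/20.0 = 0.0189 mol
mass of Na2CO3 = 0.0189 × 105.99 = 2.00 g
% Na2CO3 = 2.00 / 3.50 × 100 = 57.2 %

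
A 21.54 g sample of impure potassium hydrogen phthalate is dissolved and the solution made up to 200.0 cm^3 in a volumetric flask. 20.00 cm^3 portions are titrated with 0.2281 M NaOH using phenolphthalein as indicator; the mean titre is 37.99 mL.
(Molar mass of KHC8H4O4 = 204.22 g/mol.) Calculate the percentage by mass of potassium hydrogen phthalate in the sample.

82.16 %

KHC8H4O4 + NaOH → KNaC8H4O4 + H2O
n(NaOH) per titration = 0.03799 × 0.2281 = 8.666 × 10^-3 mol
n(KHC8H4O4) in each aliquot = 8.666 × 10^-3 mol (1:1 ratio)
n(KHC8H4O4) in the whole flask = 8.666 × 10^-3 × 200.0/20.00 = 0.08666 mol
mass of KHC8H4O4 = 0.08666 × 204.22 = 17.70 g
% KHC8H4O4 = 17.70 / 21.54 × 100 = 82.16 %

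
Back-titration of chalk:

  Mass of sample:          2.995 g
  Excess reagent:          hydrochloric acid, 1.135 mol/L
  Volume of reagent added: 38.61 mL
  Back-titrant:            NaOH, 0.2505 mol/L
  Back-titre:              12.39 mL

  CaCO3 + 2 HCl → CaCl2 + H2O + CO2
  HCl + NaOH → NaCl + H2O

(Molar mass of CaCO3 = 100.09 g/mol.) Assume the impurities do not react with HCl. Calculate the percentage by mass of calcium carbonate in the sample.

68.04 %

n(HCl) added = 0.03861 × 1.135 = 0.04382 mol
n(NaOH) used in back-titration = 0.01239 × 0.2505 = 3.104 × 10^-3 mol
n(HCl) left over = 3.104 × 10^-3 mol (1:1 ratio)
n(HCl) consumed by analyte = 0.04382 − 3.104 × 10^-3 = 0.04072 mol
From the 1:2 ratio, n(CaCO3) = 1/2 × 0.04072 = 0.02036 mol
mass of CaCO3 = 0.02036 × 100.09 = 2.038 g
% CaCO3 = 2.038 / 2.995 × 100 = 68.04 %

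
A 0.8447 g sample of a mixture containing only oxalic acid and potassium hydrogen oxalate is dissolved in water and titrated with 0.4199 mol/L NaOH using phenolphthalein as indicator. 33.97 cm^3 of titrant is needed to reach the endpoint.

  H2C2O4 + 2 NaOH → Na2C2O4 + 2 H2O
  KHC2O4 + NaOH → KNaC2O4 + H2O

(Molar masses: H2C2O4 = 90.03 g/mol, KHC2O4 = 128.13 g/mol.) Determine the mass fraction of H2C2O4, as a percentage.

n(NaOH) = 0.03397 × 0.4199 = 0.01426 mol
Let x = n(H2C2O4), y = n(KHC2O4).
Titrant: 2x + 1y = 0.01426;  mass: 90.03x + 128.13y = 0.8447
Solving, x = 5.913 × 10^-3 mol, y = 2.438 × 10^-3 mol
mass of H2C2O4 = 5.913 × 10^-3 × 90.03 = 0.5324 g
% H2C2O4 = 0.5324 / 0.8447 × 100 = 63.02 %

63.02 %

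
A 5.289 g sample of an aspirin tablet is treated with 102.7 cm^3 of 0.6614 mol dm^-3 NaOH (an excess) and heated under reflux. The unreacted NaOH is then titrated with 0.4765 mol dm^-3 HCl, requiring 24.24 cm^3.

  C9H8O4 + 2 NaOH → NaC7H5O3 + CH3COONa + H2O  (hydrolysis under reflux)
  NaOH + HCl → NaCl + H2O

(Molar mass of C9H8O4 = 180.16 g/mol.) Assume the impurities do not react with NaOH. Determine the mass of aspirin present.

5.078 g

n(NaOH) added = 0.1027 × 0.6614 = 0.06793 mol
n(HCl) used in back-titration = 0.02424 × 0.4765 = 0.01155 mol
n(NaOH) left over = 0.01155 mol (1:1 ratio)
n(NaOH) consumed by analyte = 0.06793 − 0.01155 = 0.05638 mol
From the 1:2 ratio, n(C9H8O4) = 1/2 × 0.05638 = 0.02819 mol
mass of C9H8O4 = 0.02819 × 180.16 = 5.078 g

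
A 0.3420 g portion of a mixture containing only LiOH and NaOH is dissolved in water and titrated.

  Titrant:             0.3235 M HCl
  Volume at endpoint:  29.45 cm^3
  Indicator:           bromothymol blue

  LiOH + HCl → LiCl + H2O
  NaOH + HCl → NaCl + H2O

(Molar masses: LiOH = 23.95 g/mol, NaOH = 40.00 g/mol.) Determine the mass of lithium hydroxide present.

0.05832 g

n(HCl) = 0.02945 × 0.3235 = 9.527 × 10^-3 mol
Let x = n(LiOH), y = n(NaOH).
Titrant: 1x + 1y = 9.527 × 10^-3;  mass: 23.95x + 40.00y = 0.3420
Solving, x = 2.435 × 10^-3 mol, y = 7.092 × 10^-3 mol
mass of LiOH = 2.435 × 10^-3 × 23.95 = 0.05832 g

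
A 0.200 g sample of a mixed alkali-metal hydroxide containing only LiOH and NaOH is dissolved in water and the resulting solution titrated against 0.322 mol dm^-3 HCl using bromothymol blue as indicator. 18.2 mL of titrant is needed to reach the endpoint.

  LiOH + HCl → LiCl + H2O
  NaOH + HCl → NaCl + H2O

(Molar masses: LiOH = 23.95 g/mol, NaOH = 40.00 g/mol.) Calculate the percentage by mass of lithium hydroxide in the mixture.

n(HCl) = 0.0182 × 0.322 = 5.86 × 10^-3 mol
Let x = n(LiOH), y = n(NaOH).
Titrant: 1x + 1y = 5.86 × 10^-3;  mass: 23.95x + 40.00y = 0.200
Solving, x = 2.14 × 10^-3 mol, y = 3.72 × 10^-3 mol
mass of LiOH = 2.14 × 10^-3 × 23.95 = 0.0514 g
% LiOH = 0.0514 / 0.200 × 100 = 25.7 %

25.7 %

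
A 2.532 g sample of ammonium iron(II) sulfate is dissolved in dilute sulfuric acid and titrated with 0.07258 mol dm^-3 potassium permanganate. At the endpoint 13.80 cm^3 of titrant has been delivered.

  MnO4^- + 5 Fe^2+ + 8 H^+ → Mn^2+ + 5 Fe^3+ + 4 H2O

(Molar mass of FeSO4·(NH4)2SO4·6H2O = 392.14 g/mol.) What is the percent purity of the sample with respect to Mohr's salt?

n(KMnO4) = 0.01380 L × 0.07258 mol/L = 1.002 × 10^-3 mol
From the 5:1 ratio, n(FeSO4·(NH4)2SO4·6H2O) = 5/1 × 1.002 × 10^-3 = 5.008 × 10^-3 mol
mass of FeSO4·(NH4)2SO4·6H2O = 5.008 × 10^-3 × 392.14 g/mol = 1.964 g
% FeSO4·(NH4)2SO4·6H2O = 1.964 / 2.532 × 100 = 77.56 %

77.56 %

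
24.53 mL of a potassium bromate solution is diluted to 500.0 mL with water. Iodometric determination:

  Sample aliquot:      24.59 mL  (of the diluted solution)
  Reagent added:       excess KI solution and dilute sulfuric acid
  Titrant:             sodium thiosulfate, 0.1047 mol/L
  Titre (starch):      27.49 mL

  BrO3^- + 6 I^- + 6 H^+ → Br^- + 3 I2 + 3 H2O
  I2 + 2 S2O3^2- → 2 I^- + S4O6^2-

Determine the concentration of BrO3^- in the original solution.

0.3976 mol/L

n(S2O3^2-) = 0.02749 × 0.1047 = 2.878 × 10^-3 mol
n(I2) = n(S2O3^2-)/2 = 1.439 × 10^-3 mol
From the 1:3 ratio, n(BrO3^-) in the aliquot = 1/3 × 1.439 × 10^-3 = 4.797 × 10^-4 mol
[BrO3^-]_dilute = 4.797 × 10^-4 / 0.02459 = 0.01951 mol/L
[BrO3^-]_original = 0.01951 × 500.0/24.53 = 0.3976 mol/L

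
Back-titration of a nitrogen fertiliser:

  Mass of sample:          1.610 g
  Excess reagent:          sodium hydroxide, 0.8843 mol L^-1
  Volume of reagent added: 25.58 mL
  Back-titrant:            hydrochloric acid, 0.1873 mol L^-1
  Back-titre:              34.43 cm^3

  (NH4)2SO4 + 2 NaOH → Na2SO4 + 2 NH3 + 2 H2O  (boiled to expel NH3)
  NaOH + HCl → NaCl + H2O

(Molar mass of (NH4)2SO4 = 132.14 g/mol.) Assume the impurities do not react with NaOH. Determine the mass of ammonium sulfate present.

1.068 g

n(NaOH) added = 0.02558 × 0.8843 = 0.02262 mol
n(HCl) used in back-titration = 0.03443 × 0.1873 = 6.449 × 10^-3 mol
n(NaOH) left over = 6.449 × 10^-3 mol (1:1 ratio)
n(NaOH) consumed by analyte = 0.02262 − 6.449 × 10^-3 = 0.01617 mol
From the 1:2 ratio, n((NH4)2SO4) = 1/2 × 0.01617 = 8.086 × 10^-3 mol
mass of (NH4)2SO4 = 8.086 × 10^-3 × 132.14 = 1.068 g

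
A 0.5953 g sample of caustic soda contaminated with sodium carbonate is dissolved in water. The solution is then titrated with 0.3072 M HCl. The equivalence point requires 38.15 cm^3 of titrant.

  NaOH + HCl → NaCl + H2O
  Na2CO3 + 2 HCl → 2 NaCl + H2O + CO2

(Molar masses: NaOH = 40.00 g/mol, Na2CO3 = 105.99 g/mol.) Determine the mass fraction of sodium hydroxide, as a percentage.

13.33 %

n(HCl) = 0.03815 × 0.3072 = 0.01172 mol
Let x = n(NaOH), y = n(Na2CO3).
Titrant: 1x + 2y = 0.01172;  mass: 40.00x + 105.99y = 0.5953
Solving, x = 1.984 × 10^-3 mol, y = 4.868 × 10^-3 mol
mass of NaOH = 1.984 × 10^-3 × 40.00 = 0.07937 g
% NaOH = 0.07937 / 0.5953 × 100 = 13.33 %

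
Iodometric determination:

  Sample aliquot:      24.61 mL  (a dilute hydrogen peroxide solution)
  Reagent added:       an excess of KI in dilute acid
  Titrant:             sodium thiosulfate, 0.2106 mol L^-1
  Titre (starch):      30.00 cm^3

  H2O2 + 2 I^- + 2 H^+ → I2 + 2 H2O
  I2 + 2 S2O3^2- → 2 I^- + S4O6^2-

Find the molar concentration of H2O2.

0.1284 mol/L

n(S2O3^2-) = 0.03000 × 0.2106 = 6.318 × 10^-3 mol
n(I2) = n(S2O3^2-)/2 = 3.159 × 10^-3 mol
n(H2O2) in the aliquot = 3.159 × 10^-3 mol (1:1 ratio)
[H2O2] = 3.159 × 10^-3 / 0.02461 = 0.1284 mol/L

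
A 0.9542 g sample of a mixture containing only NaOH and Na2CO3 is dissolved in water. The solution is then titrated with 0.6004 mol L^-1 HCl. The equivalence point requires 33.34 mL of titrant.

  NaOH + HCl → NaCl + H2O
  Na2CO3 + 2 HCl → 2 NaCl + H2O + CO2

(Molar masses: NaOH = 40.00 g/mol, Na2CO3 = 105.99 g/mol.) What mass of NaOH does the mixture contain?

n(HCl) = 0.03334 × 0.6004 = 0.02002 mol
Let x = n(NaOH), y = n(Na2CO3).
Titrant: 1x + 2y = 0.02002;  mass: 40.00x + 105.99y = 0.9542
Solving, x = 8.205 × 10^-3 mol, y = 5.906 × 10^-3 mol
mass of NaOH = 8.205 × 10^-3 × 40.00 = 0.3282 g

0.3282 g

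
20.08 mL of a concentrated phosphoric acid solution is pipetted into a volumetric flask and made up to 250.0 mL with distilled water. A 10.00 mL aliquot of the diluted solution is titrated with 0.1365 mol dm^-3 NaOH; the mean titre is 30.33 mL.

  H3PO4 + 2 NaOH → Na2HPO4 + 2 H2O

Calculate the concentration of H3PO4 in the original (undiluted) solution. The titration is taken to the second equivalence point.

2.577 mol/L

n(NaOH) = 0.03033 × 0.1365 = 4.140 × 10^-3 mol
From the 1:2 ratio, n(H3PO4) in the aliquot = 1/2 × 4.140 × 10^-3 = 2.070 × 10^-3 mol
[H3PO4]_dilute = 2.070 × 10^-3 / 0.01000 = 0.2070 mol/L
Dilution factor = 250.0 / 20.08 = 12.45
[H3PO4]_stock = 0.2070 × 12.45 = 2.577 mol/L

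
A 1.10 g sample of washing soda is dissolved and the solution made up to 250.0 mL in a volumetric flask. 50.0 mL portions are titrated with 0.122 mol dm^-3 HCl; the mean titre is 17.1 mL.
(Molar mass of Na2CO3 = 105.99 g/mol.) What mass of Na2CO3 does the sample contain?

0.553 g

Na2CO3 + 2 HCl → 2 NaCl + H2O + CO2
n(HCl) per titration = 0.0171 × 0.122 = 2.09 × 10^-3 mol
From the 1:2 ratio, n(Na2CO3) in each aliquot = 1/2 × 2.09 × 10^-3 = 1.04 × 10^-3 mol
n(Na2CO3) in the whole flask = 1.04 × 10^-3 × 250.0/50.0 = 5.22 × 10^-3 mol
mass of Na2CO3 = 5.22 × 10^-3 × 105.99 = 0.553 g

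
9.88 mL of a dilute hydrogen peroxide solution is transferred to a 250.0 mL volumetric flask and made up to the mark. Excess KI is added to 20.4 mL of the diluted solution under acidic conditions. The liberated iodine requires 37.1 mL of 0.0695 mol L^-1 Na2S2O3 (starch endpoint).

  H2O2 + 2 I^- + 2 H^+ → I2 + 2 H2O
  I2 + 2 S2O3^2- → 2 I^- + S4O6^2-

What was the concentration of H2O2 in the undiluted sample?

1.60 mol/L

n(S2O3^2-) = 0.0371 × 0.0695 = 2.58 × 10^-3 mol
n(I2) = n(S2O3^2-)/2 = 1.29 × 10^-3 mol
n(H2O2) in the aliquot = 1.29 × 10^-3 mol (1:1 ratio)
[H2O2]_dilute = 1.29 × 10^-3 / 0.0204 = 0.0632 mol/L
[H2O2]_original = 0.0632 × 250.0/9.88 = 1.60 mol/L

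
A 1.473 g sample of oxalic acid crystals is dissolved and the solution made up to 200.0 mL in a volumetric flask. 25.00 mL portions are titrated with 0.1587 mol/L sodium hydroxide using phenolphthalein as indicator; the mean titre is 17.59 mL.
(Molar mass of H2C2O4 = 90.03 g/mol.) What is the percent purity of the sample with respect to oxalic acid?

68.25 %

H2C2O4 + 2 NaOH → Na2C2O4 + 2 H2O
n(NaOH) per titration = 0.01759 × 0.1587 = 2.792 × 10^-3 mol
From the 1:2 ratio, n(H2C2O4) in each aliquot = 1/2 × 2.792 × 10^-3 = 1.396 × 10^-3 mol
n(H2C2O4) in the whole flask = 1.396 × 10^-3 × 200.0/25.00 = 0.01117 mol
mass of H2C2O4 = 0.01117 × 90.03 = 1.005 g
% H2C2O4 = 1.005 / 1.473 × 100 = 68.25 %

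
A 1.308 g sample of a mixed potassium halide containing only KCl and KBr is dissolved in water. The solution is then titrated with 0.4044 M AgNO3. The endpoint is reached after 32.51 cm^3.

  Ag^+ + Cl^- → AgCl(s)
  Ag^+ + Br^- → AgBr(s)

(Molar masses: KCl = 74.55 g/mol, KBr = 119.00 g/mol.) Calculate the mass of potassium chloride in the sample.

n(AgNO3) = 0.03251 × 0.4044 = 0.01315 mol
Let x = n(KCl), y = n(KBr).
Titrant: 1x + 1y = 0.01315;  mass: 74.55x + 119.00y = 1.308
Solving, x = 5.770 × 10^-3 mol, y = 7.377 × 10^-3 mol
mass of KCl = 5.770 × 10^-3 × 74.55 = 0.4302 g

0.4302 g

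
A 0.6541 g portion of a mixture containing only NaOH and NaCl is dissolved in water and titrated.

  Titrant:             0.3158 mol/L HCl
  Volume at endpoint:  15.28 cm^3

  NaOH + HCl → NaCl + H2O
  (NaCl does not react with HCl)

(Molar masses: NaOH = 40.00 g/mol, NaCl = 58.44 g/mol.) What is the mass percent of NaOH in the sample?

29.51 %

n(HCl) = 0.01528 × 0.3158 = 4.825 × 10^-3 mol
Let x = n(NaOH), y = n(NaCl).
Titrant: 1x = 4.825 × 10^-3;  mass: 40.00x + 58.44y = 0.6541
Solving, x = 4.825 × 10^-3 mol, y = 7.890 × 10^-3 mol
mass of NaOH = 4.825 × 10^-3 × 40.00 = 0.1930 g
% NaOH = 0.1930 / 0.6541 × 100 = 29.51 %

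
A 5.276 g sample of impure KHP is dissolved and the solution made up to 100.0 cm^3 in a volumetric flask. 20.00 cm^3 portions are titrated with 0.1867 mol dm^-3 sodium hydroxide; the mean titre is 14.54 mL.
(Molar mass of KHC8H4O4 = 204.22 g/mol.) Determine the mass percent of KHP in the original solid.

KHC8H4O4 + NaOH → KNaC8H4O4 + H2O
n(NaOH) per titration = 0.01454 × 0.1867 = 2.715 × 10^-3 mol
n(KHC8H4O4) in each aliquot = 2.715 × 10^-3 mol (1:1 ratio)
n(KHC8H4O4) in the whole flask = 2.715 × 10^-3 × 100.0/20.00 = 0.01357 mol
mass of KHC8H4O4 = 0.01357 × 204.22 = 2.772 g
% KHC8H4O4 = 2.772 / 5.276 × 100 = 52.54 %

52.54 %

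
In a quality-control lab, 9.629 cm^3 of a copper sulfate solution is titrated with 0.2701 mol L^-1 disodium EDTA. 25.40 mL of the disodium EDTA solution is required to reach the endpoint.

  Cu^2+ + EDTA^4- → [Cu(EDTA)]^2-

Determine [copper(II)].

0.7125 mol/L

n(EDTA) = 0.02540 L × 0.2701 mol/L = 6.861 × 10^-3 mol
n(Cu2+) = 6.861 × 10^-3 mol (1:1 mole ratio)
[Cu2+] = 6.861 × 10^-3 mol / 0.009629 L = 0.7125 mol/L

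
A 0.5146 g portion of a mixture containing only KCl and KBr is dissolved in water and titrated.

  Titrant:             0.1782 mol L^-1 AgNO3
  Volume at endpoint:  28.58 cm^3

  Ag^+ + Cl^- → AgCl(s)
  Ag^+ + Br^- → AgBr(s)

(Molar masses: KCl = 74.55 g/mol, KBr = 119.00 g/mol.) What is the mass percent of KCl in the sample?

29.81 %

n(AgNO3) = 0.02858 × 0.1782 = 5.093 × 10^-3 mol
Let x = n(KCl), y = n(KBr).
Titrant: 1x + 1y = 5.093 × 10^-3;  mass: 74.55x + 119.00y = 0.5146
Solving, x = 2.058 × 10^-3 mol, y = 3.035 × 10^-3 mol
mass of KCl = 2.058 × 10^-3 × 74.55 = 0.1534 g
% KCl = 0.1534 / 0.5146 × 100 = 29.81 %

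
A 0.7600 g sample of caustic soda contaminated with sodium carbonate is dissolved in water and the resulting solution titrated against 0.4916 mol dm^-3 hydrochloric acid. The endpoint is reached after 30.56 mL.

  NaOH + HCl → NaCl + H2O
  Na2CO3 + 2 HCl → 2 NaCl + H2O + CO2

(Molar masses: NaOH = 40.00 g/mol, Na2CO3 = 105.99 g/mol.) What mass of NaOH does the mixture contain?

n(HCl) = 0.03056 × 0.4916 = 0.01502 mol
Let x = n(NaOH), y = n(Na2CO3).
Titrant: 1x + 2y = 0.01502;  mass: 40.00x + 105.99y = 0.7600
Solving, x = 2.783 × 10^-3 mol, y = 6.120 × 10^-3 mol
mass of NaOH = 2.783 × 10^-3 × 40.00 = 0.1113 g

0.1113 g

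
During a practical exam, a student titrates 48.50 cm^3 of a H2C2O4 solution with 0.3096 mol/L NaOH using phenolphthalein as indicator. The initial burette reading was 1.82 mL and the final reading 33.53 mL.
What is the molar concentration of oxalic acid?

0.1012 mol/L

H2C2O4 + 2 NaOH → Na2C2O4 + 2 H2O
n(NaOH) = 0.03171 L × 0.3096 mol/L = 9.817 × 10^-3 mol
From the 1:2 mole ratio, n(H2C2O4) = 1/2 × 9.817 × 10^-3 = 4.909 × 10^-3 mol
[H2C2O4] = 4.909 × 10^-3 mol / 0.04850 L = 0.1012 mol/L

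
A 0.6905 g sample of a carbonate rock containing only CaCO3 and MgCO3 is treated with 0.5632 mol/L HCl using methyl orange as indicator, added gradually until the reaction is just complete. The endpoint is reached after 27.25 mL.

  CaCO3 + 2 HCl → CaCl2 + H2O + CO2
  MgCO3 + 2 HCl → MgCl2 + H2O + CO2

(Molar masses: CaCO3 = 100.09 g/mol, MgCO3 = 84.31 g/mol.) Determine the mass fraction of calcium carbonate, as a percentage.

39.99 %

n(HCl) = 0.02725 × 0.5632 = 0.01535 mol
Let x = n(CaCO3), y = n(MgCO3).
Titrant: 2x + 2y = 0.01535;  mass: 100.09x + 84.31y = 0.6905
Solving, x = 2.759 × 10^-3 mol, y = 4.914 × 10^-3 mol
mass of CaCO3 = 2.759 × 10^-3 × 100.09 = 0.2762 g
% CaCO3 = 0.2762 / 0.6905 × 100 = 39.99 %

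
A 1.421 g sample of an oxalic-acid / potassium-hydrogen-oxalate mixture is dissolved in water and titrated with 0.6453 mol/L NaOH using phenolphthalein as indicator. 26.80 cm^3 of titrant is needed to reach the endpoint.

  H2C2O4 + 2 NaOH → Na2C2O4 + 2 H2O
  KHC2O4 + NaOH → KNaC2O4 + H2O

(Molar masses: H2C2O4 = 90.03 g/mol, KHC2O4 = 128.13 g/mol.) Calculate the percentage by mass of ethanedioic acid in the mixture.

n(NaOH) = 0.02680 × 0.6453 = 0.01729 mol
Let x = n(H2C2O4), y = n(KHC2O4).
Titrant: 2x + 1y = 0.01729;  mass: 90.03x + 128.13y = 1.421
Solving, x = 4.782 × 10^-3 mol, y = 7.730 × 10^-3 mol
mass of H2C2O4 = 4.782 × 10^-3 × 90.03 = 0.4305 g
% H2C2O4 = 0.4305 / 1.421 × 100 = 30.30 %

30.30 %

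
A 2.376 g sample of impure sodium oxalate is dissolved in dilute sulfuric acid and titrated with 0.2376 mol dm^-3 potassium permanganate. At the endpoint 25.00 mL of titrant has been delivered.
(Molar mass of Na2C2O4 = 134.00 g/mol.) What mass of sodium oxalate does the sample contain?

2 MnO4^- + 5 C2O4^2- + 16 H^+ → 2 Mn^2+ + 10 CO2 + 8 H2O
n(KMnO4) = 0.02500 L × 0.2376 mol/L = 5.940 × 10^-3 mol
From the 5:2 ratio, n(Na2C2O4) = 5/2 × 5.940 × 10^-3 = 0.01485 mol
mass of Na2C2O4 = 0.01485 × 134.00 g/mol = 1.990 g

1.990 g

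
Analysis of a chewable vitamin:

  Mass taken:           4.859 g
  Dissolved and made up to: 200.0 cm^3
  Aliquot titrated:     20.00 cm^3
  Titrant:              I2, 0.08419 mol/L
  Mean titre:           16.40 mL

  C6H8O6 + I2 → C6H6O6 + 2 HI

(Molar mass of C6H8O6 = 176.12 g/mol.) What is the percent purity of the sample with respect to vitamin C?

n(I2) per titration = 0.01640 × 0.08419 = 1.381 × 10^-3 mol
n(C6H8O6) in each aliquot = 1.381 × 10^-3 mol (1:1 ratio)
n(C6H8O6) in the whole flask = 1.381 × 10^-3 × 200.0/20.00 = 0.01381 mol
mass of C6H8O6 = 0.01381 × 176.12 = 2.432 g
% C6H8O6 = 2.432 / 4.859 × 100 = 50.05 %

50.05 %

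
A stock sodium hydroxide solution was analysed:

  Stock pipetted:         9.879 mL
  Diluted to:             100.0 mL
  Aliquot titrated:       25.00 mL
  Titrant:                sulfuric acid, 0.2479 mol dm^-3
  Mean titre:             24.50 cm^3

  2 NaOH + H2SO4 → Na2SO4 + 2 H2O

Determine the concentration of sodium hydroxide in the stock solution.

4.918 mol/L

n(H2SO4) = 0.02450 × 0.2479 = 6.074 × 10^-3 mol
From the 2:1 ratio, n(NaOH) in the aliquot = 2/1 × 6.074 × 10^-3 = 0.01215 mol
[NaOH]_dilute = 0.01215 / 0.02500 = 0.4859 mol/L
Dilution factor = 100.0 / 9.879 = 10.12
[NaOH]_stock = 0.4859 × 10.12 = 4.918 mol/L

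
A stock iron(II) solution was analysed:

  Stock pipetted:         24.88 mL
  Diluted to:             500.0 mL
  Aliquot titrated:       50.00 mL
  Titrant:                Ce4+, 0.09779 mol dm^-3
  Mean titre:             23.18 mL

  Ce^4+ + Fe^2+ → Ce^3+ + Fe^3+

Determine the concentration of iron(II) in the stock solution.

0.9111 mol/L

n(Ce4+) = 0.02318 × 0.09779 = 2.267 × 10^-3 mol
n(Fe2+) in the aliquot = 2.267 × 10^-3 mol (1:1 ratio)
[Fe2+]_dilute = 2.267 × 10^-3 / 0.05000 = 0.04534 mol/L
Dilution factor = 500.0 / 24.88 = 20.10
[Fe2+]_stock = 0.04534 × 20.10 = 0.9111 mol/L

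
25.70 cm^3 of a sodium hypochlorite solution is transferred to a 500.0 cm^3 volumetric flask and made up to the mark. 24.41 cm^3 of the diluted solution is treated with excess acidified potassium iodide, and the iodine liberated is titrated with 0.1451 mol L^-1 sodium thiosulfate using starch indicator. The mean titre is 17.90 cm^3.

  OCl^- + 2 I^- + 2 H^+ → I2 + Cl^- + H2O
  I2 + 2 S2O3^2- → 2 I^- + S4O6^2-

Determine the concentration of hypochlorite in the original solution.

1.035 mol/L

n(S2O3^2-) = 0.01790 × 0.1451 = 2.597 × 10^-3 mol
n(I2) = n(S2O3^2-)/2 = 1.299 × 10^-3 mol
n(OCl^-) in the aliquot = 1.299 × 10^-3 mol (1:1 ratio)
[OCl^-]_dilute = 1.299 × 10^-3 / 0.02441 = 0.05320 mol/L
[OCl^-]_original = 0.05320 × 500.0/25.70 = 1.035 mol/L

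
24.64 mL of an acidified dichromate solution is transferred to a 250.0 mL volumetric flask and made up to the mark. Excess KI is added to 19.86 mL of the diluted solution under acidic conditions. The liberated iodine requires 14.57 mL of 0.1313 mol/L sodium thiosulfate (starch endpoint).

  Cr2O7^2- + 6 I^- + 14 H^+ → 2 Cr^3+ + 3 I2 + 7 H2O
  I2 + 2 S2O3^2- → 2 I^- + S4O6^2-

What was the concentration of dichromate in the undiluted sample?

n(S2O3^2-) = 0.01457 × 0.1313 = 1.913 × 10^-3 mol
n(I2) = n(S2O3^2-)/2 = 9.565 × 10^-4 mol
From the 1:3 ratio, n(Cr2O7^2-) in the aliquot = 1/3 × 9.565 × 10^-4 = 3.188 × 10^-4 mol
[Cr2O7^2-]_dilute = 3.188 × 10^-4 / 0.01986 = 0.01605 mol/L
[Cr2O7^2-]_original = 0.01605 × 250.0/24.64 = 0.1629 mol/L

0.1629 mol/L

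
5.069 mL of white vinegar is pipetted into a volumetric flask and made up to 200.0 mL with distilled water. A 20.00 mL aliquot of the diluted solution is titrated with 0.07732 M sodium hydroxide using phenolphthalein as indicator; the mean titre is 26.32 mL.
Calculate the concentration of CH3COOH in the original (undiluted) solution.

4.015 M

CH3COOH + NaOH → CH3COONa + H2O
n(NaOH) = 0.02632 × 0.07732 = 2.035 × 10^-3 mol
n(CH3COOH) in the aliquot = 2.035 × 10^-3 mol (1:1 ratio)
[CH3COOH]_dilute = 2.035 × 10^-3 / 0.02000 = 0.1018 mol/L
Dilution factor = 200.0 / 5.069 = 39.46
[CH3COOH]_stock = 0.1018 × 39.46 = 4.015 mol/L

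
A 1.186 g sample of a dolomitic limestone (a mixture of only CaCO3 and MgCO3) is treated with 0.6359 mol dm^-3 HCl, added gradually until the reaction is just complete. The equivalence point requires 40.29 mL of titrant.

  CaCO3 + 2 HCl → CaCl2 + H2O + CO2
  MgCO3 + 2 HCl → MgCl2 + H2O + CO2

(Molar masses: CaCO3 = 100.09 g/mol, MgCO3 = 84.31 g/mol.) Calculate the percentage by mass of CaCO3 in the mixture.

56.67 %

n(HCl) = 0.04029 × 0.6359 = 0.02562 mol
Let x = n(CaCO3), y = n(MgCO3).
Titrant: 2x + 2y = 0.02562;  mass: 100.09x + 84.31y = 1.186
Solving, x = 6.716 × 10^-3 mol, y = 6.095 × 10^-3 mol
mass of CaCO3 = 6.716 × 10^-3 × 100.09 = 0.6722 g
% CaCO3 = 0.6722 / 1.186 × 100 = 56.67 %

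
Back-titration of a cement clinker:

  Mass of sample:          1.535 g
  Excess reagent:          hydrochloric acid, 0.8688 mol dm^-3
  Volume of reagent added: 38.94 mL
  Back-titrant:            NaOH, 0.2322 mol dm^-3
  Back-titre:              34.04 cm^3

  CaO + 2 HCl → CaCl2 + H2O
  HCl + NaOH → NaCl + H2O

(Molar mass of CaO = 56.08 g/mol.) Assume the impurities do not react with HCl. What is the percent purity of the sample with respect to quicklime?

47.36 %

n(HCl) added = 0.03894 × 0.8688 = 0.03383 mol
n(NaOH) used in back-titration = 0.03404 × 0.2322 = 7.904 × 10^-3 mol
n(HCl) left over = 7.904 × 10^-3 mol (1:1 ratio)
n(HCl) consumed by analyte = 0.03383 − 7.904 × 10^-3 = 0.02593 mol
From the 1:2 ratio, n(CaO) = 1/2 × 0.02593 = 0.01296 mol
mass of CaO = 0.01296 × 56.08 = 0.7270 g
% CaO = 0.7270 / 1.535 × 100 = 47.36 %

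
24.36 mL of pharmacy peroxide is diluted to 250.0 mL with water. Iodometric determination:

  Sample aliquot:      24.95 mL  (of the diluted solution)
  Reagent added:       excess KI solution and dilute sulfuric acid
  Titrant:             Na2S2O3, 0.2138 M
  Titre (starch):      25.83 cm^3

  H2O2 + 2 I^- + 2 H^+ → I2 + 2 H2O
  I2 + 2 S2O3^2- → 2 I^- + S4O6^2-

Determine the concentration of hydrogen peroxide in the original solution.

1.136 M

n(S2O3^2-) = 0.02583 × 0.2138 = 5.522 × 10^-3 mol
n(I2) = n(S2O3^2-)/2 = 2.761 × 10^-3 mol
n(H2O2) in the aliquot = 2.761 × 10^-3 mol (1:1 ratio)
[H2O2]_dilute = 2.761 × 10^-3 / 0.02495 = 0.1107 mol/L
[H2O2]_original = 0.1107 × 250.0/24.36 = 1.136 mol/L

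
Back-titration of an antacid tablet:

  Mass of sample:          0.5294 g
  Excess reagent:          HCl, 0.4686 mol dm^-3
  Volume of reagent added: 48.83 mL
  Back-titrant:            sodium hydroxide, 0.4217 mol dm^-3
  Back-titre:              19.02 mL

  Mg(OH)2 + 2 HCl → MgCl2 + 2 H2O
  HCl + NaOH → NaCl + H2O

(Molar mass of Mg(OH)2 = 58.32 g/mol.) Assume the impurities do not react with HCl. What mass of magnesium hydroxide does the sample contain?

n(HCl) added = 0.04883 × 0.4686 = 0.02288 mol
n(NaOH) used in back-titration = 0.01902 × 0.4217 = 8.021 × 10^-3 mol
n(HCl) left over = 8.021 × 10^-3 mol (1:1 ratio)
n(HCl) consumed by analyte = 0.02288 − 8.021 × 10^-3 = 0.01486 mol
From the 1:2 ratio, n(Mg(OH)2) = 1/2 × 0.01486 = 7.431 × 10^-3 mol
mass of Mg(OH)2 = 7.431 × 10^-3 × 58.32 = 0.4333 g

0.4333 g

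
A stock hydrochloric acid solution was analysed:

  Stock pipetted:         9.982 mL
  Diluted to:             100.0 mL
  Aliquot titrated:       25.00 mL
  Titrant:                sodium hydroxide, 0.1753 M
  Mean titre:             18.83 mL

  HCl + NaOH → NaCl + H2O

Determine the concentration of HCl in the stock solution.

1.323 M

n(NaOH) = 0.01883 × 0.1753 = 3.301 × 10^-3 mol
n(HCl) in the aliquot = 3.301 × 10^-3 mol (1:1 ratio)
[HCl]_dilute = 3.301 × 10^-3 / 0.02500 = 0.1320 mol/L
Dilution factor = 100.0 / 9.982 = 10.02
[HCl]_stock = 0.1320 × 10.02 = 1.323 mol/L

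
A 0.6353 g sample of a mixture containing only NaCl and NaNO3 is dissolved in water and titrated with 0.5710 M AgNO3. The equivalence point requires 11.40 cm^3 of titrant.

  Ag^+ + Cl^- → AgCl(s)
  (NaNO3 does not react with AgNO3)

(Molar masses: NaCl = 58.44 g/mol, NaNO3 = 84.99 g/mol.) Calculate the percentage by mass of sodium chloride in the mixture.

59.88 %

n(AgNO3) = 0.01140 × 0.5710 = 6.509 × 10^-3 mol
Let x = n(NaCl), y = n(NaNO3).
Titrant: 1x = 6.509 × 10^-3;  mass: 58.44x + 84.99y = 0.6353
Solving, x = 6.509 × 10^-3 mol, y = 2.999 × 10^-3 mol
mass of NaCl = 6.509 × 10^-3 × 58.44 = 0.3804 g
% NaCl = 0.3804 / 0.6353 × 100 = 59.88 %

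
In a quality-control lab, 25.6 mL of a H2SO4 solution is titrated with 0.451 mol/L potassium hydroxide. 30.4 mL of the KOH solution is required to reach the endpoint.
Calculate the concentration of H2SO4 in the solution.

0.268 mol/L

H2SO4 + 2 KOH → K2SO4 + 2 H2O
n(KOH) = 0.0304 L × 0.451 mol/L = 0.0137 mol
From the 1:2 mole ratio, n(H2SO4) = 1/2 × 0.0137 = 6.86 × 10^-3 mol
[H2SO4] = 6.86 × 10^-3 mol / 0.0256 L = 0.268 mol/L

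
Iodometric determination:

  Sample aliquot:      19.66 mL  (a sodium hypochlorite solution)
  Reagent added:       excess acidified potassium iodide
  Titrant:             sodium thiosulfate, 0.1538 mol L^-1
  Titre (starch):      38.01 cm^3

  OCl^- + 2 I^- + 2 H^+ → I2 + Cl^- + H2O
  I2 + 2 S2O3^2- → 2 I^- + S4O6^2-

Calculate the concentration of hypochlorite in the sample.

n(S2O3^2-) = 0.03801 × 0.1538 = 5.846 × 10^-3 mol
n(I2) = n(S2O3^2-)/2 = 2.923 × 10^-3 mol
n(OCl^-) in the aliquot = 2.923 × 10^-3 mol (1:1 ratio)
[OCl^-] = 2.923 × 10^-3 / 0.01966 = 0.1487 mol/L

0.1487 mol/L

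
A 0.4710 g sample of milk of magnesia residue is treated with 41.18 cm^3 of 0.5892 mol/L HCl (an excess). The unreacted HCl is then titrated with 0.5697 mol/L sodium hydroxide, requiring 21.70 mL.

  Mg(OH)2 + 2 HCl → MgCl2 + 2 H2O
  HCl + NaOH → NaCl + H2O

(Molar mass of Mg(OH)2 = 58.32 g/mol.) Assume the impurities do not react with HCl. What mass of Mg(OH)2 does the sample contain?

0.3470 g

n(HCl) added = 0.04118 × 0.5892 = 0.02426 mol
n(NaOH) used in back-titration = 0.02170 × 0.5697 = 0.01236 mol
n(HCl) left over = 0.01236 mol (1:1 ratio)
n(HCl) consumed by analyte = 0.02426 − 0.01236 = 0.01190 mol
From the 1:2 ratio, n(Mg(OH)2) = 1/2 × 0.01190 = 5.950 × 10^-3 mol
mass of Mg(OH)2 = 5.950 × 10^-3 × 58.32 = 0.3470 g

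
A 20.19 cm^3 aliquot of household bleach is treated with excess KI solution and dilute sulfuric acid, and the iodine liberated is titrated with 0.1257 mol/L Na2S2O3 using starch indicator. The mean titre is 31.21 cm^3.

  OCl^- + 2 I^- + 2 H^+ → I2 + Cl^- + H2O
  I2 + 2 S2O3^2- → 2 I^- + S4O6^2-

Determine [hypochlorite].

n(S2O3^2-) = 0.03121 × 0.1257 = 3.923 × 10^-3 mol
n(I2) = n(S2O3^2-)/2 = 1.962 × 10^-3 mol
n(OCl^-) in the aliquot = 1.962 × 10^-3 mol (1:1 ratio)
[OCl^-] = 1.962 × 10^-3 / 0.02019 = 0.09715 mol/L

0.09715 mol/L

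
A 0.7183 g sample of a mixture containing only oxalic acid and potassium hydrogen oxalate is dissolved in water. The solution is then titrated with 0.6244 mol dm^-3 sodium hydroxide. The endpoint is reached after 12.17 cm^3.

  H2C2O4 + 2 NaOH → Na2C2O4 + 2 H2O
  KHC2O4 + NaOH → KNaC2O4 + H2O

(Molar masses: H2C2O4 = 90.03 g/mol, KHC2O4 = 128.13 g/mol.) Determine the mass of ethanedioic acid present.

0.1383 g

n(NaOH) = 0.01217 × 0.6244 = 7.599 × 10^-3 mol
Let x = n(H2C2O4), y = n(KHC2O4).
Titrant: 2x + 1y = 7.599 × 10^-3;  mass: 90.03x + 128.13y = 0.7183
Solving, x = 1.536 × 10^-3 mol, y = 4.527 × 10^-3 mol
mass of H2C2O4 = 1.536 × 10^-3 × 90.03 = 0.1383 g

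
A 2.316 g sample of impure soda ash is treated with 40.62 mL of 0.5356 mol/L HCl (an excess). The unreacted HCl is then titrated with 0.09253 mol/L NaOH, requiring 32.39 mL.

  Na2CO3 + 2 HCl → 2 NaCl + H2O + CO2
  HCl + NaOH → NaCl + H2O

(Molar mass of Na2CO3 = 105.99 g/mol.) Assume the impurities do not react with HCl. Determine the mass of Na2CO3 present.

0.9941 g

n(HCl) added = 0.04062 × 0.5356 = 0.02176 mol
n(NaOH) used in back-titration = 0.03239 × 0.09253 = 2.997 × 10^-3 mol
n(HCl) left over = 2.997 × 10^-3 mol (1:1 ratio)
n(HCl) consumed by analyte = 0.02176 − 2.997 × 10^-3 = 0.01876 mol
From the 1:2 ratio, n(Na2CO3) = 1/2 × 0.01876 = 9.380 × 10^-3 mol
mass of Na2CO3 = 9.380 × 10^-3 × 105.99 = 0.9941 g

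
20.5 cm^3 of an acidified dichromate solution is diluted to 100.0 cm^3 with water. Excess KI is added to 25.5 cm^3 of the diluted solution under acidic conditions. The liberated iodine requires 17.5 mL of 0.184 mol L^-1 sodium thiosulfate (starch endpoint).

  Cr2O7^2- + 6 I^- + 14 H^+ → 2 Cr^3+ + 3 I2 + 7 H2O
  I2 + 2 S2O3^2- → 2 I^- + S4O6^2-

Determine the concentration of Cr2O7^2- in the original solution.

0.103 mol/L

n(S2O3^2-) = 0.0175 × 0.184 = 3.22 × 10^-3 mol
n(I2) = n(S2O3^2-)/2 = 1.61 × 10^-3 mol
From the 1:3 ratio, n(Cr2O7^2-) in the aliquot = 1/3 × 1.61 × 10^-3 = 5.37 × 10^-4 mol
[Cr2O7^2-]_dilute = 5.37 × 10^-4 / 0.0255 = 0.0210 mol/L
[Cr2O7^2-]_original = 0.0210 × 100.0/20.5 = 0.103 mol/L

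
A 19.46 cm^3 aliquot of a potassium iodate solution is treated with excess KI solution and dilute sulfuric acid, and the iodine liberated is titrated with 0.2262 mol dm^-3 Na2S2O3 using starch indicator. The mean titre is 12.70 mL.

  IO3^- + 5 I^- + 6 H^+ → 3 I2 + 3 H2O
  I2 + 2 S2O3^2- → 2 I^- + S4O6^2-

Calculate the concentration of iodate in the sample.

n(S2O3^2-) = 0.01270 × 0.2262 = 2.873 × 10^-3 mol
n(I2) = n(S2O3^2-)/2 = 1.436 × 10^-3 mol
From the 1:3 ratio, n(IO3^-) in the aliquot = 1/3 × 1.436 × 10^-3 = 4.788 × 10^-4 mol
[IO3^-] = 4.788 × 10^-4 / 0.01946 = 0.02460 mol/L

0.02460 mol/L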